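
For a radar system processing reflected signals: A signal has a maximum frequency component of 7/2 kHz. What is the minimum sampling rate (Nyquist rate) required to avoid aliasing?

By the Nyquist-Shannon sampling theorem,
the minimum sampling rate (Nyquist rate) must be at least 2 * f_max.
Nyquist rate = 2 * 7/2 kHz = 7 kHz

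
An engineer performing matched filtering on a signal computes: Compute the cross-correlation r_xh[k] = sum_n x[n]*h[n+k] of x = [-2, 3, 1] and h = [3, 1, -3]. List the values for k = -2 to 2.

Both sequences indexed from 0 and zero outside their support.
Lags with overlap: k = -2 to 2.
  r_xh[-2] = x[2]*h[0] = 3
  r_xh[-1] = x[1]*h[0] + x[2]*h[1] = 10
  r_xh[0] = x[0]*h[0] + x[1]*h[1] + x[2]*h[2] = -6
  r_xh[1] = x[0]*h[1] + x[1]*h[2] = -11
  r_xh[2] = x[0]*h[2] = 6
r_xh = [3, 10, -6, -11, 6] (for k = -2, ..., 2)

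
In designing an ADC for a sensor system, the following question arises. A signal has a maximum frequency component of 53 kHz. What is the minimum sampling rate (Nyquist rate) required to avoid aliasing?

By the Nyquist-Shannon sampling theorem,
the minimum sampling rate (Nyquist rate) must be at least 2 * f_max.
Nyquist rate = 2 * 53 kHz = 106 kHz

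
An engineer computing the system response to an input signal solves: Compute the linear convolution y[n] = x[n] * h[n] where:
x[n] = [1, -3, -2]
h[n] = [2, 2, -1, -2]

y[n] = sum_k x[k]*h[n-k]. Output length = len(x) + len(h) - 1 = 3 + 4 - 1 = 6.
y[0] = 1*2 = 2
y[1] = -3*2 + 1*2 = -4
y[2] = -2*2 + -3*2 + 1*-1 = -11
y[3] = -2*2 + -3*-1 + 1*-2 = -3
y[4] = -2*-1 + -3*-2 = 8
y[5] = -2*-2 = 4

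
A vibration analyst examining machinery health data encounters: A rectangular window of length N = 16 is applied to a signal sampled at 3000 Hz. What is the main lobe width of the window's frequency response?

For a rectangular window of length N,
the main lobe width in frequency is 2*f_s/N.
= 2*3000/16 = 375 Hz
This determines the minimum frequency separation for resolving two sinusoids.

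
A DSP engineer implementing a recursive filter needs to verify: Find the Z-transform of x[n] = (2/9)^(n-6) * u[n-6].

Time-shifting property: if X(z) = Z{x[n]}, then Z{x[n-d]} = z^(-d) * X(z)
X(z) = z/(z - 2/9) for x[n] = (2/9)^n * u[n]
Z{x[n-6]} = z^(-6) * z/(z - 2/9) = z^(-5)/(z - 2/9)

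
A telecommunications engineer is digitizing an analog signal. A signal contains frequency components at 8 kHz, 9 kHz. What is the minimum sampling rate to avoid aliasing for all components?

The highest frequency component is f_max = 9 kHz.
Nyquist rate = 2 * f_max = 2 * 9 kHz = 18 kHz.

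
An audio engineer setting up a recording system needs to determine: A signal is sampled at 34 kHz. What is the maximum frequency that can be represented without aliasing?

The maximum frequency that can be represented without aliasing
is the Nyquist frequency: f_max = f_s / 2 = 34 kHz / 2 = 17 kHz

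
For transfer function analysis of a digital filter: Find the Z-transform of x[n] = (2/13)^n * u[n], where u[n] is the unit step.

The Z-transform of a^n * u[n] is z/(z-a) for |z| > |a|.
Here a = 2/13, so X(z) = z/(z - (2/13)) = 13z/(13z - 2)
ROC: |z| > 2/13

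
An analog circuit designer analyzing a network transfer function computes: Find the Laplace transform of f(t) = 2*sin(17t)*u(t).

Standard pair: sin(wt)*u(t) <-> w/(s^2+w^2)
With w = 17: L{2*sin(17t)*u(t)} = 34/(s^2+289)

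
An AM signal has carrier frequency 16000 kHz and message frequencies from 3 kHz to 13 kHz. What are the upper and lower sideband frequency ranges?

Upper sideband (USB) = fc + [fm_low, fm_high] = 16000 + [3, 13] = [16003, 16013] kHz
Lower sideband (LSB) = fc - [fm_high, fm_low] = 16000 - [13, 3] = [15987, 15997] kHz
Total occupied spectrum: 15987 kHz to 16013 kHz (plus carrier at 16000 kHz)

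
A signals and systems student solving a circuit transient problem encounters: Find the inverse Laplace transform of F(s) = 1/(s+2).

Standard pair: k/(s+a) <-> k*e^(-at)*u(t)
With k=1, a=2: f(t) = e^(-2t)*u(t)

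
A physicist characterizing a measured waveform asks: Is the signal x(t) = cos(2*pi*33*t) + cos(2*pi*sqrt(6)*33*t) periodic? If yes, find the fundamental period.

f1 = 33 Hz, f2 = 33*sqrt(6) Hz
Ratio f2/f1 = sqrt(6), which is irrational.
Since the frequency ratio is irrational, no common period exists.
The signal is not periodic.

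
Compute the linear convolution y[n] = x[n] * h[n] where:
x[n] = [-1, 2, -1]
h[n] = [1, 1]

y[n] = sum_k x[k]*h[n-k]. Output length = len(x) + len(h) - 1 = 3 + 2 - 1 = 4.
y[0] = -1*1 = -1
y[1] = 2*1 + -1*1 = 1
y[2] = -1*1 + 2*1 = 1
y[3] = -1*1 = -1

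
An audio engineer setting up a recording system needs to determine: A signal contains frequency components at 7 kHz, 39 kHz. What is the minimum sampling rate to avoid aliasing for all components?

The highest frequency component is f_max = 39 kHz.
Nyquist rate = 2 * f_max = 2 * 39 kHz = 78 kHz.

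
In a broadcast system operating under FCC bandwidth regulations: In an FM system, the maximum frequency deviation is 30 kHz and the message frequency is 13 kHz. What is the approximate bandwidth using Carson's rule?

Carson's rule: BW = 2*(delta_f + f_m)
= 2*(30 + 13) kHz = 86 kHz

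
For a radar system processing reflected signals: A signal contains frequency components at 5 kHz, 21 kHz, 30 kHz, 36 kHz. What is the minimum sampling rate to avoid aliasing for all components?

The highest frequency component is f_max = 36 kHz.
Nyquist rate = 2 * f_max = 2 * 36 kHz = 72 kHz.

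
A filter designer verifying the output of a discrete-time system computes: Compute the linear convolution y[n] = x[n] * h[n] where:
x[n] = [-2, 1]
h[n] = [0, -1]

y[n] = sum_k x[k]*h[n-k]. Output length = len(x) + len(h) - 1 = 2 + 2 - 1 = 3.
y[0] = -2*0 = 0
y[1] = 1*0 + -2*-1 = 2
y[2] = 1*-1 = -1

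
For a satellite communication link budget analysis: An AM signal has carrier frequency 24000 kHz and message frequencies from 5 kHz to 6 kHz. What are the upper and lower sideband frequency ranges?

Upper sideband (USB) = fc + [fm_low, fm_high] = 24000 + [5, 6] = [24005, 24006] kHz
Lower sideband (LSB) = fc - [fm_high, fm_low] = 24000 - [6, 5] = [23994, 23995] kHz
Total occupied spectrum: 23994 kHz to 24006 kHz (plus carrier at 24000 kHz)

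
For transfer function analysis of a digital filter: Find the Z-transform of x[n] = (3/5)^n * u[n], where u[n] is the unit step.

The Z-transform of a^n * u[n] is z/(z-a) for |z| > |a|.
Here a = 3/5, so X(z) = z/(z - (3/5)) = 5z/(5z - 3)
ROC: |z| > 3/5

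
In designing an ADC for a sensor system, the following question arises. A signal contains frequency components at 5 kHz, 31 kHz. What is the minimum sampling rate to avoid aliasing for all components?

The highest frequency component is f_max = 31 kHz.
Nyquist rate = 2 * f_max = 2 * 31 kHz = 62 kHz.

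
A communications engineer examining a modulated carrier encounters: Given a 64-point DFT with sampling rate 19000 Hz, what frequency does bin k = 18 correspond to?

The frequency of DFT bin k is: f_k = k * f_s / N
f_18 = 18 * 19000 / 64 = 21375/4 Hz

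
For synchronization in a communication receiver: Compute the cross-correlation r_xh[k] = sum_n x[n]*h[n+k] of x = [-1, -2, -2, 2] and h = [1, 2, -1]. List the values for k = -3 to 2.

Both sequences indexed from 0 and zero outside their support.
Lags with overlap: k = -3 to 2.
  r_xh[-3] = x[3]*h[0] = 2
  r_xh[-2] = x[2]*h[0] + x[3]*h[1] = 2
  r_xh[-1] = x[1]*h[0] + x[2]*h[1] + x[3]*h[2] = -8
  r_xh[0] = x[0]*h[0] + x[1]*h[1] + x[2]*h[2] = -3
  r_xh[1] = x[0]*h[1] + x[1]*h[2] = 0
  r_xh[2] = x[0]*h[2] = 1
r_xh = [2, 2, -8, -3, 0, 1] (for k = -3, ..., 2)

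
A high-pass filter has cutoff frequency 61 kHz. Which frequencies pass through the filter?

A high-pass filter passes all frequencies above the cutoff frequency 61 kHz and attenuates lower frequencies.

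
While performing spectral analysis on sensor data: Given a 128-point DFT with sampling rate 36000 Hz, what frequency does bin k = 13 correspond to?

The frequency of DFT bin k is: f_k = k * f_s / N
f_13 = 13 * 36000 / 128 = 14625/4 Hz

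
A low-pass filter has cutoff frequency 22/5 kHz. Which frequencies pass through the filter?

A low-pass filter passes all frequencies below the cutoff frequency 22/5 kHz and attenuates higher frequencies.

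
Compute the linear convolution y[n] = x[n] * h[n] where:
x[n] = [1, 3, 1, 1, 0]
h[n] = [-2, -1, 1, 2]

y[n] = sum_k x[k]*h[n-k]. Output length = len(x) + len(h) - 1 = 5 + 4 - 1 = 8.
y[0] = 1*-2 = -2
y[1] = 3*-2 + 1*-1 = -7
y[2] = 1*-2 + 3*-1 + 1*1 = -4
y[3] = 1*-2 + 1*-1 + 3*1 + 1*2 = 2
y[4] = 0*-2 + 1*-1 + 1*1 + 3*2 = 6
y[5] = 0*-1 + 1*1 + 1*2 = 3
y[6] = 0*1 + 1*2 = 2
y[7] = 0*2 = 0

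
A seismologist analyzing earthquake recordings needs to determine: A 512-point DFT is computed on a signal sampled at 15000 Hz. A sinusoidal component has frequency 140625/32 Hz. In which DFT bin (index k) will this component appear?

DFT frequency resolution = f_s/N = 15000/512 = 1875/64 Hz
Bin index k = f_signal / resolution = 140625/32 / 1875/64 = 150
The signal frequency 140625/32 Hz falls in DFT bin k = 150.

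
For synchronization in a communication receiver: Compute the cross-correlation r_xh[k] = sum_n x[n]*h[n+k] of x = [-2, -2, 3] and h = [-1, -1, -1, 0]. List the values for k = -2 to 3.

Both sequences indexed from 0 and zero outside their support.
Lags with overlap: k = -2 to 3.
  r_xh[-2] = x[2]*h[0] = -3
  r_xh[-1] = x[1]*h[0] + x[2]*h[1] = -1
  r_xh[0] = x[0]*h[0] + x[1]*h[1] + x[2]*h[2] = 1
  r_xh[1] = x[0]*h[1] + x[1]*h[2] + x[2]*h[3] = 4
  r_xh[2] = x[0]*h[2] + x[1]*h[3] = 2
  r_xh[3] = x[0]*h[3] = 0
r_xh = [-3, -1, 1, 4, 2, 0] (for k = -2, ..., 3)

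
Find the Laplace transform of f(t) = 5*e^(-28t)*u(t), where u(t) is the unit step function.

Standard Laplace transform pair:
e^(-at)*u(t) <-> 1/(s+a)
With a = 28: L{5*e^(-28t)*u(t)} = 5/(s+28), ROC: Re(s) > -28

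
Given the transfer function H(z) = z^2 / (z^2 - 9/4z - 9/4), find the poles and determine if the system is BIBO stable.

Poles are roots of the denominator: z^2 - 9/4z - 9/4 = 0.
Quadratic formula: z = [-(-9/4) +/- sqrt((-9/4)^2 - 4*(-9/4))] / 2
Discriminant = 81/16 + 9 = 225/16; sqrt = 15/4.
z = (9/4 +/- 15/4) / 2 => z = 3 or z = -3/4.
|p1| = 3, |p2| = 3/4.
For BIBO stability, all poles must lie inside the unit circle (|p| < 1).
System is UNSTABLE since at least one |p| >= 1.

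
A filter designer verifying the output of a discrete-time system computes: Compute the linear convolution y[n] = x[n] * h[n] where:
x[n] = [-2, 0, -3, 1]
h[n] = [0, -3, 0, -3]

y[n] = sum_k x[k]*h[n-k]. Output length = len(x) + len(h) - 1 = 4 + 4 - 1 = 7.
y[0] = -2*0 = 0
y[1] = 0*0 + -2*-3 = 6
y[2] = -3*0 + 0*-3 + -2*0 = 0
y[3] = 1*0 + -3*-3 + 0*0 + -2*-3 = 15
y[4] = 1*-3 + -3*0 + 0*-3 = -3
y[5] = 1*0 + -3*-3 = 9
y[6] = 1*-3 = -3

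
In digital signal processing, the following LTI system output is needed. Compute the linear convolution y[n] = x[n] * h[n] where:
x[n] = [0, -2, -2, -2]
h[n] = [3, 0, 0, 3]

y[n] = sum_k x[k]*h[n-k]. Output length = len(x) + len(h) - 1 = 4 + 4 - 1 = 7.
y[0] = 0*3 = 0
y[1] = -2*3 + 0*0 = -6
y[2] = -2*3 + -2*0 + 0*0 = -6
y[3] = -2*3 + -2*0 + -2*0 + 0*3 = -6
y[4] = -2*0 + -2*0 + -2*3 = -6
y[5] = -2*0 + -2*3 = -6
y[6] = -2*3 = -6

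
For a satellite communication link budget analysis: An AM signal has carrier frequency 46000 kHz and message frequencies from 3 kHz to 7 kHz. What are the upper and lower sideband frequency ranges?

Upper sideband (USB) = fc + [fm_low, fm_high] = 46000 + [3, 7] = [46003, 46007] kHz
Lower sideband (LSB) = fc - [fm_high, fm_low] = 46000 - [7, 3] = [45993, 45997] kHz
Total occupied spectrum: 45993 kHz to 46007 kHz (plus carrier at 46000 kHz)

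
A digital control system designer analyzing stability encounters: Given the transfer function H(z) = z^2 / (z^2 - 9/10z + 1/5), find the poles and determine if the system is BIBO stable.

Poles are roots of the denominator: z^2 - 9/10z + 1/5 = 0.
Quadratic formula: z = [-(-9/10) +/- sqrt((-9/10)^2 - 4*(1/5))] / 2
Discriminant = 81/100 - 4/5 = 1/100; sqrt = 1/10.
z = (9/10 +/- 1/10) / 2 => z = 1/2 or z = 2/5.
|p1| = 2/5, |p2| = 1/2.
For BIBO stability, all poles must lie inside the unit circle (|p| < 1).
System is STABLE since both |p| < 1.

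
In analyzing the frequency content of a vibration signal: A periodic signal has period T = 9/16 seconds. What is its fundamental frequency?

The fundamental frequency is the reciprocal of the period.
f = 1/T = 1/(9/16) = 16/9 Hz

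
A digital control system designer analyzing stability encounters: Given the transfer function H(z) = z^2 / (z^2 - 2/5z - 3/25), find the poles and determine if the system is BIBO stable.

Poles are roots of the denominator: z^2 - 2/5z - 3/25 = 0.
Quadratic formula: z = [-(-2/5) +/- sqrt((-2/5)^2 - 4*(-3/25))] / 2
Discriminant = 4/25 + 12/25 = 16/25; sqrt = 4/5.
z = (2/5 +/- 4/5) / 2 => z = 3/5 or z = -1/5.
|p1| = 1/5, |p2| = 3/5.
For BIBO stability, all poles must lie inside the unit circle (|p| < 1).
System is STABLE since both |p| < 1.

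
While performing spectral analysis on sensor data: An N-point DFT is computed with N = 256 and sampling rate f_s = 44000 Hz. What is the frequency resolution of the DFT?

DFT frequency resolution = f_s / N
= 44000 / 256 = 1375/8 Hz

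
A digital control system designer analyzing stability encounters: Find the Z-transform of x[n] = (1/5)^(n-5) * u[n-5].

Time-shifting property: if X(z) = Z{x[n]}, then Z{x[n-d]} = z^(-d) * X(z)
X(z) = z/(z - 1/5) for x[n] = (1/5)^n * u[n]
Z{x[n-5]} = z^(-5) * z/(z - 1/5) = z^(-4)/(z - 1/5)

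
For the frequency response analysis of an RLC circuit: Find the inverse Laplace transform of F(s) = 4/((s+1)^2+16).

Standard pair: w/((s+a)^2+w^2) <-> e^(-at)*sin(wt)*u(t)
With a=1, w=4: f(t) = e^(-t)*sin(4t)*u(t)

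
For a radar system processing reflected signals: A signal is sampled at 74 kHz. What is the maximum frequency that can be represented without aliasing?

The maximum frequency that can be represented without aliasing
is the Nyquist frequency: f_max = f_s / 2 = 74 kHz / 2 = 37 kHz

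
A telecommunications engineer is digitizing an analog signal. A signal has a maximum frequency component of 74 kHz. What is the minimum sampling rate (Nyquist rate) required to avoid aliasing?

By the Nyquist-Shannon sampling theorem,
the minimum sampling rate (Nyquist rate) must be at least 2 * f_max.
Nyquist rate = 2 * 74 kHz = 148 kHz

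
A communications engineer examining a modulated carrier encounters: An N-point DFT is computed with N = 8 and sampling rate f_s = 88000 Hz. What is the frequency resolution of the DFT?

DFT frequency resolution = f_s / N
= 88000 / 8 = 11000 Hz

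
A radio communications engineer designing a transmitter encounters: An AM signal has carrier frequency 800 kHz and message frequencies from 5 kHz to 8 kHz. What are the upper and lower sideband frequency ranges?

Upper sideband (USB) = fc + [fm_low, fm_high] = 800 + [5, 8] = [805, 808] kHz
Lower sideband (LSB) = fc - [fm_high, fm_low] = 800 - [8, 5] = [792, 795] kHz
Total occupied spectrum: 792 kHz to 808 kHz (plus carrier at 800 kHz)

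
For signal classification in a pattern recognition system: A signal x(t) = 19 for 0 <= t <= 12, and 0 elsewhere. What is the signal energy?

Energy = integral of |x(t)|^2 dt over the signal duration
= 19^2 * 12 = 361 * 12 = 4332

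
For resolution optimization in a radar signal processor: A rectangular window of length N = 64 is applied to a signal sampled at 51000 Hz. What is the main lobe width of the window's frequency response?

For a rectangular window of length N,
the main lobe width in frequency is 2*f_s/N.
= 2*51000/64 = 6375/4 Hz
This determines the minimum frequency separation for resolving two sinusoids.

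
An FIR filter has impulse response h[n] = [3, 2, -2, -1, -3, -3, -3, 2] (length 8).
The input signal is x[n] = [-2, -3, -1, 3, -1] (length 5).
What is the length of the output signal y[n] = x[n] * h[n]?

For linear convolution, the output length is:
len(y) = len(x) + len(h) - 1 = 5 + 8 - 1 = 12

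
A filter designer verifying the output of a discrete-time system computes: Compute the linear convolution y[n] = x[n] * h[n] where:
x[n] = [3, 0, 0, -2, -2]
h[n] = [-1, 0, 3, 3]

y[n] = sum_k x[k]*h[n-k]. Output length = len(x) + len(h) - 1 = 5 + 4 - 1 = 8.
y[0] = 3*-1 = -3
y[1] = 0*-1 + 3*0 = 0
y[2] = 0*-1 + 0*0 + 3*3 = 9
y[3] = -2*-1 + 0*0 + 0*3 + 3*3 = 11
y[4] = -2*-1 + -2*0 + 0*3 + 0*3 = 2
y[5] = -2*0 + -2*3 + 0*3 = -6
y[6] = -2*3 + -2*3 = -12
y[7] = -2*3 = -6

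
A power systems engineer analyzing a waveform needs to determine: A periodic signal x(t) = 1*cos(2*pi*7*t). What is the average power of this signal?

Average power of A*cos(wt) is A^2/2.
P = 1^2 / 2 = 1/2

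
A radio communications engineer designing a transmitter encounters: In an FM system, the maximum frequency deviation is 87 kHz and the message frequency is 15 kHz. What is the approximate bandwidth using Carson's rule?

Carson's rule: BW = 2*(delta_f + f_m)
= 2*(87 + 15) kHz = 204 kHz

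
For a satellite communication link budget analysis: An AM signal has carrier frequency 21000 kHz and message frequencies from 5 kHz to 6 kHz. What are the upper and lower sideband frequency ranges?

Upper sideband (USB) = fc + [fm_low, fm_high] = 21000 + [5, 6] = [21005, 21006] kHz
Lower sideband (LSB) = fc - [fm_high, fm_low] = 21000 - [6, 5] = [20994, 20995] kHz
Total occupied spectrum: 20994 kHz to 21006 kHz (plus carrier at 21000 kHz)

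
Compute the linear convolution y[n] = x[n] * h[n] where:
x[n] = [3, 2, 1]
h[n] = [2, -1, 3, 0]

y[n] = sum_k x[k]*h[n-k]. Output length = len(x) + len(h) - 1 = 3 + 4 - 1 = 6.
y[0] = 3*2 = 6
y[1] = 2*2 + 3*-1 = 1
y[2] = 1*2 + 2*-1 + 3*3 = 9
y[3] = 1*-1 + 2*3 + 3*0 = 5
y[4] = 1*3 + 2*0 = 3
y[5] = 1*0 = 0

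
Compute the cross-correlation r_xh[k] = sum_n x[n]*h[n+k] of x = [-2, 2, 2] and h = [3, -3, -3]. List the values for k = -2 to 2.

Both sequences indexed from 0 and zero outside their support.
Lags with overlap: k = -2 to 2.
  r_xh[-2] = x[2]*h[0] = 6
  r_xh[-1] = x[1]*h[0] + x[2]*h[1] = 0
  r_xh[0] = x[0]*h[0] + x[1]*h[1] + x[2]*h[2] = -18
  r_xh[1] = x[0]*h[1] + x[1]*h[2] = 0
  r_xh[2] = x[0]*h[2] = 6
r_xh = [6, 0, -18, 0, 6] (for k = -2, ..., 2)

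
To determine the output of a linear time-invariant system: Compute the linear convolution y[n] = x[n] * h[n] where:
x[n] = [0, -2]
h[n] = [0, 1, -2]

y[n] = sum_k x[k]*h[n-k]. Output length = len(x) + len(h) - 1 = 2 + 3 - 1 = 4.
y[0] = 0*0 = 0
y[1] = -2*0 + 0*1 = 0
y[2] = -2*1 + 0*-2 = -2
y[3] = -2*-2 = 4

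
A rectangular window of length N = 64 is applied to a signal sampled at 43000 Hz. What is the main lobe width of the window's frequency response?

For a rectangular window of length N,
the main lobe width in frequency is 2*f_s/N.
= 2*43000/64 = 5375/4 Hz
This determines the minimum frequency separation for resolving two sinusoids.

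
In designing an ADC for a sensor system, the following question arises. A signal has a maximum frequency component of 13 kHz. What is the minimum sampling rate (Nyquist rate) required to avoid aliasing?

By the Nyquist-Shannon sampling theorem,
the minimum sampling rate (Nyquist rate) must be at least 2 * f_max.
Nyquist rate = 2 * 13 kHz = 26 kHz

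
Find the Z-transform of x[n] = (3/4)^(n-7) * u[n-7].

Time-shifting property: if X(z) = Z{x[n]}, then Z{x[n-d]} = z^(-d) * X(z)
X(z) = z/(z - 3/4) for x[n] = (3/4)^n * u[n]
Z{x[n-7]} = z^(-7) * z/(z - 3/4) = z^(-6)/(z - 3/4)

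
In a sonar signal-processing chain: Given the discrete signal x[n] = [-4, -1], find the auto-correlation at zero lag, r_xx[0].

The auto-correlation at zero lag r_xx[0] equals the signal energy.
r_xx[0] = sum of x[n]^2 = (-4)^2 + (-1)^2
= 16 + 1 = 17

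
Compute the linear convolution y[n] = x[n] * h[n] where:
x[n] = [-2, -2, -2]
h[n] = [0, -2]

y[n] = sum_k x[k]*h[n-k]. Output length = len(x) + len(h) - 1 = 3 + 2 - 1 = 4.
y[0] = -2*0 = 0
y[1] = -2*0 + -2*-2 = 4
y[2] = -2*0 + -2*-2 = 4
y[3] = -2*-2 = 4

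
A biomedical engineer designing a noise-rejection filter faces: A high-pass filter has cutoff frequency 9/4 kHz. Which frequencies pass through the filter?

A high-pass filter passes all frequencies above the cutoff frequency 9/4 kHz and attenuates lower frequencies.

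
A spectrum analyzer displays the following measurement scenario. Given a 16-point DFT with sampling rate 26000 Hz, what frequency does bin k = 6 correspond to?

The frequency of DFT bin k is: f_k = k * f_s / N
f_6 = 6 * 26000 / 16 = 9750 Hz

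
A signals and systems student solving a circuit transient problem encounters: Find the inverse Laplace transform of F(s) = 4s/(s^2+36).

Standard pair: s/(s^2+w^2) <-> cos(wt)*u(t)
With k=4, w=6: f(t) = 4*cos(6t)*u(t)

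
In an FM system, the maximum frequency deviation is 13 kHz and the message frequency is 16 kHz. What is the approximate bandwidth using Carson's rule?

Carson's rule: BW = 2*(delta_f + f_m)
= 2*(13 + 16) kHz = 58 kHz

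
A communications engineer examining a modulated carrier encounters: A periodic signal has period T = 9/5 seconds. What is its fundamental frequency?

The fundamental frequency is the reciprocal of the period.
f = 1/T = 1/(9/5) = 5/9 Hz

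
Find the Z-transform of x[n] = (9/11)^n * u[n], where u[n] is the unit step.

The Z-transform of a^n * u[n] is z/(z-a) for |z| > |a|.
Here a = 9/11, so X(z) = z/(z - (9/11)) = 11z/(11z - 9)
ROC: |z| > 9/11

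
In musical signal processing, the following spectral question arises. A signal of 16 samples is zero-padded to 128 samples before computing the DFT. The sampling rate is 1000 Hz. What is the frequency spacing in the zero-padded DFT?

Original DFT: N = 16, resolution = f_s/N = 1000/16 = 125/2 Hz
Zero-padded DFT: N = 128, resolution = f_s/N = 1000/128 = 125/16 Hz
Zero-padding interpolates the spectrum (finer frequency grid)
but does NOT improve the true spectral resolution (ability to resolve close frequencies).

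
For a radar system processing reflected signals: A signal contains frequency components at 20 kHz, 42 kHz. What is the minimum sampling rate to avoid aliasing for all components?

The highest frequency component is f_max = 42 kHz.
Nyquist rate = 2 * f_max = 2 * 42 kHz = 84 kHz.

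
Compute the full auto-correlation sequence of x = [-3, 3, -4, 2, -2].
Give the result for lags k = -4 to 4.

r_xx[k] = sum_m x[m]*x[m+k], indexed from 0, for k = -4 to 4:
  r_xx[-4] = x[4]*x[0] = 6
  r_xx[-3] = x[3]*x[0] + x[4]*x[1] = -12
  r_xx[-2] = x[2]*x[0] + x[3]*x[1] + x[4]*x[2] = 26
  r_xx[-1] = x[1]*x[0] + x[2]*x[1] + x[3]*x[2] + x[4]*x[3] = -33
  r_xx[0] = x[0]*x[0] + x[1]*x[1] + x[2]*x[2] + x[3]*x[3] + x[4]*x[4] = 42
  r_xx[1] = x[0]*x[1] + x[1]*x[2] + x[2]*x[3] + x[3]*x[4] = -33
  r_xx[2] = x[0]*x[2] + x[1]*x[3] + x[2]*x[4] = 26
  r_xx[3] = x[0]*x[3] + x[1]*x[4] = -12
  r_xx[4] = x[0]*x[4] = 6
r_xx = [6, -12, 26, -33, 42, -33, 26, -12, 6]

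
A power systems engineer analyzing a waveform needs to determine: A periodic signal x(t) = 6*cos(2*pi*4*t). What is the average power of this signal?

Average power of A*cos(wt) is A^2/2.
P = 6^2 / 2 = 36/2 = 18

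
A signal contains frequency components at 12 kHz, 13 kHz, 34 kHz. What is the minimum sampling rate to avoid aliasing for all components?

The highest frequency component is f_max = 34 kHz.
Nyquist rate = 2 * f_max = 2 * 34 kHz = 68 kHz.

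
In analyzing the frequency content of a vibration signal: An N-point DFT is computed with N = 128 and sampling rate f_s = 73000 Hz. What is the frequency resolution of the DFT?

DFT frequency resolution = f_s / N
= 73000 / 128 = 9125/16 Hz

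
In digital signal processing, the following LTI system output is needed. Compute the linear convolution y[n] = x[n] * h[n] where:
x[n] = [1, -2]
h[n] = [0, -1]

y[n] = sum_k x[k]*h[n-k]. Output length = len(x) + len(h) - 1 = 2 + 2 - 1 = 3.
y[0] = 1*0 = 0
y[1] = -2*0 + 1*-1 = -1
y[2] = -2*-1 = 2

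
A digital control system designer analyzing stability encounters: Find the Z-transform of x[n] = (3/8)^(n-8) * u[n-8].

Time-shifting property: if X(z) = Z{x[n]}, then Z{x[n-d]} = z^(-d) * X(z)
X(z) = z/(z - 3/8) for x[n] = (3/8)^n * u[n]
Z{x[n-8]} = z^(-8) * z/(z - 3/8) = z^(-7)/(z - 3/8)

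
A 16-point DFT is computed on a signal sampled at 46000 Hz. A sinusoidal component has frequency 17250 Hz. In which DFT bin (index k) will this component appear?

DFT frequency resolution = f_s/N = 46000/16 = 2875 Hz
Bin index k = f_signal / resolution = 17250 / 2875 = 6
The signal frequency 17250 Hz falls in DFT bin k = 6.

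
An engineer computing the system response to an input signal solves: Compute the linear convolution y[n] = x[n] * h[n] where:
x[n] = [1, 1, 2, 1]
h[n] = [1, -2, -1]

y[n] = sum_k x[k]*h[n-k]. Output length = len(x) + len(h) - 1 = 4 + 3 - 1 = 6.
y[0] = 1*1 = 1
y[1] = 1*1 + 1*-2 = -1
y[2] = 2*1 + 1*-2 + 1*-1 = -1
y[3] = 1*1 + 2*-2 + 1*-1 = -4
y[4] = 1*-2 + 2*-1 = -4
y[5] = 1*-1 = -1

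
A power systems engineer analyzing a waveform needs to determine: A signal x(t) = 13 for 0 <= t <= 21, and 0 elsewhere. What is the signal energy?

Energy = integral of |x(t)|^2 dt over the signal duration
= 13^2 * 21 = 169 * 21 = 3549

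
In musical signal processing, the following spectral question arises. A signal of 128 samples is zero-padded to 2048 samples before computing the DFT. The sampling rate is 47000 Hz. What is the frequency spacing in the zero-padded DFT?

Original DFT: N = 128, resolution = f_s/N = 47000/128 = 5875/16 Hz
Zero-padded DFT: N = 2048, resolution = f_s/N = 47000/2048 = 5875/256 Hz
Zero-padding interpolates the spectrum (finer frequency grid)
but does NOT improve the true spectral resolution (ability to resolve close frequencies).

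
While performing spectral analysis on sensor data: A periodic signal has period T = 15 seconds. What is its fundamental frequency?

The fundamental frequency is the reciprocal of the period.
f = 1/T = 1/(15) = 1/15 Hz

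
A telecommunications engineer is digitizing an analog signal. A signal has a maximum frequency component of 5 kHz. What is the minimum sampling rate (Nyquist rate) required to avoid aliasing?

By the Nyquist-Shannon sampling theorem,
the minimum sampling rate (Nyquist rate) must be at least 2 * f_max.
Nyquist rate = 2 * 5 kHz = 10 kHz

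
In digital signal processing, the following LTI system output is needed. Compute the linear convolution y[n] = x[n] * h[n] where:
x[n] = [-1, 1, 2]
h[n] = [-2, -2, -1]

y[n] = sum_k x[k]*h[n-k]. Output length = len(x) + len(h) - 1 = 3 + 3 - 1 = 5.
y[0] = -1*-2 = 2
y[1] = 1*-2 + -1*-2 = 0
y[2] = 2*-2 + 1*-2 + -1*-1 = -5
y[3] = 2*-2 + 1*-1 = -5
y[4] = 2*-1 = -2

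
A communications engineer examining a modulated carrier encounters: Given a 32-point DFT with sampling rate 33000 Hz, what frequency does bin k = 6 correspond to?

The frequency of DFT bin k is: f_k = k * f_s / N
f_6 = 6 * 33000 / 32 = 12375/2 Hz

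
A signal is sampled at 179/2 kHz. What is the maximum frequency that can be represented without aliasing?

The maximum frequency that can be represented without aliasing
is the Nyquist frequency: f_max = f_s / 2 = 179/2 kHz / 2 = 179/4 kHz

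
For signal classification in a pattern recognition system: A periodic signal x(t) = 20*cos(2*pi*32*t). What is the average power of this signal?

Average power of A*cos(wt) is A^2/2.
P = 20^2 / 2 = 400/2 = 200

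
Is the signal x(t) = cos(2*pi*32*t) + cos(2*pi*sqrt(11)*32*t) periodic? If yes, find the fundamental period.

f1 = 32 Hz, f2 = 32*sqrt(11) Hz
Ratio f2/f1 = sqrt(11), which is irrational.
Since the frequency ratio is irrational, no common period exists.
The signal is not periodic.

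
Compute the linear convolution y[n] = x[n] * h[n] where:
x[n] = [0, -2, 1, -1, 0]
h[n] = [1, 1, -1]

y[n] = sum_k x[k]*h[n-k]. Output length = len(x) + len(h) - 1 = 5 + 3 - 1 = 7.
y[0] = 0*1 = 0
y[1] = -2*1 + 0*1 = -2
y[2] = 1*1 + -2*1 + 0*-1 = -1
y[3] = -1*1 + 1*1 + -2*-1 = 2
y[4] = 0*1 + -1*1 + 1*-1 = -2
y[5] = 0*1 + -1*-1 = 1
y[6] = 0*-1 = 0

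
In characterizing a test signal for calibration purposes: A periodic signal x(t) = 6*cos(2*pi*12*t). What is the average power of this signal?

Average power of A*cos(wt) is A^2/2.
P = 6^2 / 2 = 36/2 = 18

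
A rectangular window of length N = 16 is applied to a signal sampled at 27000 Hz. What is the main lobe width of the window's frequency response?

For a rectangular window of length N,
the main lobe width in frequency is 2*f_s/N.
= 2*27000/16 = 3375 Hz
This determines the minimum frequency separation for resolving two sinusoids.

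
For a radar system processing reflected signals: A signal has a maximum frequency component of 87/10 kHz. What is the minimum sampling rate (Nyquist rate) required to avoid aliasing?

By the Nyquist-Shannon sampling theorem,
the minimum sampling rate (Nyquist rate) must be at least 2 * f_max.
Nyquist rate = 2 * 87/10 kHz = 87/5 kHz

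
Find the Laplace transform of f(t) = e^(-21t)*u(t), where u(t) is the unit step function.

Standard Laplace transform pair:
e^(-at)*u(t) <-> 1/(s+a)
With a = 21: L{e^(-21t)*u(t)} = 1/(s+21), ROC: Re(s) > -21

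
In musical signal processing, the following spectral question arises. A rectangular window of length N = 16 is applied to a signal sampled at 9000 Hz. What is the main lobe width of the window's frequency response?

For a rectangular window of length N,
the main lobe width in frequency is 2*f_s/N.
= 2*9000/16 = 1125 Hz
This determines the minimum frequency separation for resolving two sinusoids.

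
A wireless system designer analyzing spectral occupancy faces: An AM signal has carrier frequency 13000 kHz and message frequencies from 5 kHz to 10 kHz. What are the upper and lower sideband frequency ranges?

Upper sideband (USB) = fc + [fm_low, fm_high] = 13000 + [5, 10] = [13005, 13010] kHz
Lower sideband (LSB) = fc - [fm_high, fm_low] = 13000 - [10, 5] = [12990, 12995] kHz
Total occupied spectrum: 12990 kHz to 13010 kHz (plus carrier at 13000 kHz)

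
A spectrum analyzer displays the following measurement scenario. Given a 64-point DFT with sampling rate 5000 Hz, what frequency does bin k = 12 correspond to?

The frequency of DFT bin k is: f_k = k * f_s / N
f_12 = 12 * 5000 / 64 = 1875/2 Hz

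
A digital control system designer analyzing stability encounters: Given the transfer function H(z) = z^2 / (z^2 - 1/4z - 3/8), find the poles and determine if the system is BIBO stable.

Poles are roots of the denominator: z^2 - 1/4z - 3/8 = 0.
Quadratic formula: z = [-(-1/4) +/- sqrt((-1/4)^2 - 4*(-3/8))] / 2
Discriminant = 1/16 + 3/2 = 25/16; sqrt = 5/4.
z = (1/4 +/- 5/4) / 2 => z = 3/4 or z = -1/2.
|p1| = 1/2, |p2| = 3/4.
For BIBO stability, all poles must lie inside the unit circle (|p| < 1).
System is STABLE since both |p| < 1.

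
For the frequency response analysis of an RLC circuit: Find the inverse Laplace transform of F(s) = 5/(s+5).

Standard pair: k/(s+a) <-> k*e^(-at)*u(t)
With k=5, a=5: f(t) = 5*e^(-5t)*u(t)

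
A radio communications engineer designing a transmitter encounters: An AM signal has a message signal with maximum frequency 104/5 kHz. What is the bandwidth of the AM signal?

In AM (double-sideband), the bandwidth is twice the message frequency.
BW = 2 * f_m = 2 * 104/5 kHz = 208/5 kHz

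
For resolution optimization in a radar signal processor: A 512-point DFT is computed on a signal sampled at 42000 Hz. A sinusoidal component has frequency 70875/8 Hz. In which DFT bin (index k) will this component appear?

DFT frequency resolution = f_s/N = 42000/512 = 2625/32 Hz
Bin index k = f_signal / resolution = 70875/8 / 2625/32 = 108
The signal frequency 70875/8 Hz falls in DFT bin k = 108.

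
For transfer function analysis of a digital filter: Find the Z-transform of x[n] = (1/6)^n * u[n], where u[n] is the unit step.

The Z-transform of a^n * u[n] is z/(z-a) for |z| > |a|.
Here a = 1/6, so X(z) = z/(z - (1/6)) = 6z/(6z - 1)
ROC: |z| > 1/6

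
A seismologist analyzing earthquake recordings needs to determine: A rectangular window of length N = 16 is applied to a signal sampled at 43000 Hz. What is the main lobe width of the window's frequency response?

For a rectangular window of length N,
the main lobe width in frequency is 2*f_s/N.
= 2*43000/16 = 5375 Hz
This determines the minimum frequency separation for resolving two sinusoids.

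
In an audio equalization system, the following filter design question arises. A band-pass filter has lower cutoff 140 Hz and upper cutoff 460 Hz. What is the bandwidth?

Bandwidth = f_high - f_low
= 460 Hz - 140 Hz = 320 Hz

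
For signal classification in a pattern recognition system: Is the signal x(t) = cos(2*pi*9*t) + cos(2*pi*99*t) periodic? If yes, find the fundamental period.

f1 = 9 Hz, f2 = 99 Hz
Period T1 = 1/9, T2 = 1/99
Ratio T1/T2 = 99/9, which is rational.
The signal is periodic with fundamental period T = 1/GCD(9,99) = 1/9 s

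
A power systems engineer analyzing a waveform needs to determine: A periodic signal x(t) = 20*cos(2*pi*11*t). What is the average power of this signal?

Average power of A*cos(wt) is A^2/2.
P = 20^2 / 2 = 400/2 = 200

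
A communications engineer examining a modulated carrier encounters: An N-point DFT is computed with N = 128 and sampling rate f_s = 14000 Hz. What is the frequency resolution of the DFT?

DFT frequency resolution = f_s / N
= 14000 / 128 = 875/8 Hz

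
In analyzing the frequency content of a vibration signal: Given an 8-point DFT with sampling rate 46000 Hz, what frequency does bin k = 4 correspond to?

The frequency of DFT bin k is: f_k = k * f_s / N
f_4 = 4 * 46000 / 8 = 23000 Hz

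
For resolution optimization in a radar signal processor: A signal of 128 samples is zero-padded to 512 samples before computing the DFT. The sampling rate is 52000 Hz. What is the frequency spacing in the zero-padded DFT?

Original DFT: N = 128, resolution = f_s/N = 52000/128 = 1625/4 Hz
Zero-padded DFT: N = 512, resolution = f_s/N = 52000/512 = 1625/16 Hz
Zero-padding interpolates the spectrum (finer frequency grid)
but does NOT improve the true spectral resolution (ability to resolve close frequencies).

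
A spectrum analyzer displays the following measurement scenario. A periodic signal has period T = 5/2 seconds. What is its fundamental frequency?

The fundamental frequency is the reciprocal of the period.
f = 1/T = 1/(5/2) = 2/5 Hz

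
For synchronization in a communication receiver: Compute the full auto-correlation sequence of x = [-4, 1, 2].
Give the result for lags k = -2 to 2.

r_xx[k] = sum_m x[m]*x[m+k], indexed from 0, for k = -2 to 2:
  r_xx[-2] = x[2]*x[0] = -8
  r_xx[-1] = x[1]*x[0] + x[2]*x[1] = -2
  r_xx[0] = x[0]*x[0] + x[1]*x[1] + x[2]*x[2] = 21
  r_xx[1] = x[0]*x[1] + x[1]*x[2] = -2
  r_xx[2] = x[0]*x[2] = -8
r_xx = [-8, -2, 21, -2, -8]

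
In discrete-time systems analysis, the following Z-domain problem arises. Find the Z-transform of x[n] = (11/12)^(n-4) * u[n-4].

Time-shifting property: if X(z) = Z{x[n]}, then Z{x[n-d]} = z^(-d) * X(z)
X(z) = z/(z - 11/12) for x[n] = (11/12)^n * u[n]
Z{x[n-4]} = z^(-4) * z/(z - 11/12) = z^(-3)/(z - 11/12)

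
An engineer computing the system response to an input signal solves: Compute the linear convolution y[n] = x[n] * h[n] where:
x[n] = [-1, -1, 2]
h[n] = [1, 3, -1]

y[n] = sum_k x[k]*h[n-k]. Output length = len(x) + len(h) - 1 = 3 + 3 - 1 = 5.
y[0] = -1*1 = -1
y[1] = -1*1 + -1*3 = -4
y[2] = 2*1 + -1*3 + -1*-1 = 0
y[3] = 2*3 + -1*-1 = 7
y[4] = 2*-1 = -2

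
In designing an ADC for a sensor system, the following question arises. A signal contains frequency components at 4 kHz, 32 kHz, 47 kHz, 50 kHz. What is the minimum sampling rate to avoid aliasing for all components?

The highest frequency component is f_max = 50 kHz.
Nyquist rate = 2 * f_max = 2 * 50 kHz = 100 kHz.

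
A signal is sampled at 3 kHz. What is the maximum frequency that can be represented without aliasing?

The maximum frequency that can be represented without aliasing
is the Nyquist frequency: f_max = f_s / 2 = 3 kHz / 2 = 3/2 kHz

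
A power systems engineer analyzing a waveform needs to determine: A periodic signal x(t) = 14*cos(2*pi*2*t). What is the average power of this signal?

Average power of A*cos(wt) is A^2/2.
P = 14^2 / 2 = 196/2 = 98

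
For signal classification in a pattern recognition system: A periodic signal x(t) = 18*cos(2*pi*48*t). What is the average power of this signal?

Average power of A*cos(wt) is A^2/2.
P = 18^2 / 2 = 324/2 = 162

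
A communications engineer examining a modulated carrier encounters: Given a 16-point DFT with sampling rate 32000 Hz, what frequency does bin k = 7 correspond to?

The frequency of DFT bin k is: f_k = k * f_s / N
f_7 = 7 * 32000 / 16 = 14000 Hz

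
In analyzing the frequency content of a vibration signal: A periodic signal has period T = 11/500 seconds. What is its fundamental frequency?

The fundamental frequency is the reciprocal of the period.
f = 1/T = 1/(11/500) = 500/11 Hz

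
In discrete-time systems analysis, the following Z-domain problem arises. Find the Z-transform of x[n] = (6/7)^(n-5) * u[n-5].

Time-shifting property: if X(z) = Z{x[n]}, then Z{x[n-d]} = z^(-d) * X(z)
X(z) = z/(z - 6/7) for x[n] = (6/7)^n * u[n]
Z{x[n-5]} = z^(-5) * z/(z - 6/7) = z^(-4)/(z - 6/7)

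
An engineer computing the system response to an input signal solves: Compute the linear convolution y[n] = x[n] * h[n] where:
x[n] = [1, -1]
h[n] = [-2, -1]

y[n] = sum_k x[k]*h[n-k]. Output length = len(x) + len(h) - 1 = 2 + 2 - 1 = 3.
y[0] = 1*-2 = -2
y[1] = -1*-2 + 1*-1 = 1
y[2] = -1*-1 = 1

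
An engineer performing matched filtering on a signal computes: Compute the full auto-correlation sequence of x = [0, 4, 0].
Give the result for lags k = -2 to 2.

r_xx[k] = sum_m x[m]*x[m+k], indexed from 0, for k = -2 to 2:
  r_xx[-2] = x[2]*x[0] = 0
  r_xx[-1] = x[1]*x[0] + x[2]*x[1] = 0
  r_xx[0] = x[0]*x[0] + x[1]*x[1] + x[2]*x[2] = 16
  r_xx[1] = x[0]*x[1] + x[1]*x[2] = 0
  r_xx[2] = x[0]*x[2] = 0
r_xx = [0, 0, 16, 0, 0]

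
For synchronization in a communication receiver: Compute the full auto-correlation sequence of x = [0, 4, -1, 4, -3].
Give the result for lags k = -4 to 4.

r_xx[k] = sum_m x[m]*x[m+k], indexed from 0, for k = -4 to 4:
  r_xx[-4] = x[4]*x[0] = 0
  r_xx[-3] = x[3]*x[0] + x[4]*x[1] = -12
  r_xx[-2] = x[2]*x[0] + x[3]*x[1] + x[4]*x[2] = 19
  r_xx[-1] = x[1]*x[0] + x[2]*x[1] + x[3]*x[2] + x[4]*x[3] = -20
  r_xx[0] = x[0]*x[0] + x[1]*x[1] + x[2]*x[2] + x[3]*x[3] + x[4]*x[4] = 42
  r_xx[1] = x[0]*x[1] + x[1]*x[2] + x[2]*x[3] + x[3]*x[4] = -20
  r_xx[2] = x[0]*x[2] + x[1]*x[3] + x[2]*x[4] = 19
  r_xx[3] = x[0]*x[3] + x[1]*x[4] = -12
  r_xx[4] = x[0]*x[4] = 0
r_xx = [0, -12, 19, -20, 42, -20, 19, -12, 0]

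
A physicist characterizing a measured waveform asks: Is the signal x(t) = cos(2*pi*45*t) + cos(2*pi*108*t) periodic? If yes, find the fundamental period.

f1 = 45 Hz, f2 = 108 Hz
Period T1 = 1/45, T2 = 1/108
Ratio T1/T2 = 108/45, which is rational.
The signal is periodic with fundamental period T = 1/GCD(45,108) = 1/9 s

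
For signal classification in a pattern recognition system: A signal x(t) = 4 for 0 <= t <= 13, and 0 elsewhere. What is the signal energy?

Energy = integral of |x(t)|^2 dt over the signal duration
= 4^2 * 13 = 16 * 13 = 208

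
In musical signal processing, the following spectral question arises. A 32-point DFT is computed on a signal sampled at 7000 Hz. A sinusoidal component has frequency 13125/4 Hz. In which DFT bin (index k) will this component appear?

DFT frequency resolution = f_s/N = 7000/32 = 875/4 Hz
Bin index k = f_signal / resolution = 13125/4 / 875/4 = 15
The signal frequency 13125/4 Hz falls in DFT bin k = 15.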